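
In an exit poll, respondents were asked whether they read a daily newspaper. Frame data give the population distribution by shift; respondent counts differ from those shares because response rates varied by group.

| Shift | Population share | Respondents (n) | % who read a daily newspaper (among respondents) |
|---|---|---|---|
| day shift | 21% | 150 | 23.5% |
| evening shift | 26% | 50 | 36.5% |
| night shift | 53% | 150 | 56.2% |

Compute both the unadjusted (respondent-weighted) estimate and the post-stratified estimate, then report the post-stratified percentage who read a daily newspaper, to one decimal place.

Unadjusted (pooled respondent) estimate weights by respondent counts:
  (150/350)×23.5 + (50/350)×36.5 + (150/350)×56.2 = 39.3714%
Post-stratifying to population shares instead:
  0.21×23.5 + 0.26×36.5 + 0.53×56.2 = 44.211%

44.2%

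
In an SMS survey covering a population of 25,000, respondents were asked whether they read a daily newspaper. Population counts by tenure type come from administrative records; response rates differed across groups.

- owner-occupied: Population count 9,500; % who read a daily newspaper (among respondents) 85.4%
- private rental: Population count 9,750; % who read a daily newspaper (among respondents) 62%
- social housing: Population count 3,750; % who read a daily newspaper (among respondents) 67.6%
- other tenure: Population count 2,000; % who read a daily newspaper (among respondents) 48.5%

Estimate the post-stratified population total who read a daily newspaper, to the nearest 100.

17,700

Estimated count per cell = population count × respondent percentage:
  owner-occupied: 9,500 × 85.4% = 8113
  private rental: 9,750 × 62% = 6045
  social housing: 3,750 × 67.6% = 2535
  other tenure: 2,000 × 48.5% = 970
Estimated total = 17,663 → 17,700.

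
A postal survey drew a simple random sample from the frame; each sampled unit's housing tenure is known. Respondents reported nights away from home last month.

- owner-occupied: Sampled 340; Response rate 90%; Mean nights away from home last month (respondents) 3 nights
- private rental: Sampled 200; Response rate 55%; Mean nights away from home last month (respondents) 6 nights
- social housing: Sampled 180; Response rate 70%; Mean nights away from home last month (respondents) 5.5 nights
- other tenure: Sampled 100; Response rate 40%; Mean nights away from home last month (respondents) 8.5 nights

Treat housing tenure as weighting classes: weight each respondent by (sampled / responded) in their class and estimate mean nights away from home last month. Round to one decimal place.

5.0

Weighting each respondent by the inverse class response rate inflates each class back to its sampled size, so the class weight is n_sampled:
  owner-occupied: 340 × 3 = 1020
  private rental: 200 × 6 = 1200
  social housing: 180 × 5.5 = 990
  other tenure: 100 × 8.5 = 850
Adjusted estimate = 4060 / 820 = 4.95122 → 5.0.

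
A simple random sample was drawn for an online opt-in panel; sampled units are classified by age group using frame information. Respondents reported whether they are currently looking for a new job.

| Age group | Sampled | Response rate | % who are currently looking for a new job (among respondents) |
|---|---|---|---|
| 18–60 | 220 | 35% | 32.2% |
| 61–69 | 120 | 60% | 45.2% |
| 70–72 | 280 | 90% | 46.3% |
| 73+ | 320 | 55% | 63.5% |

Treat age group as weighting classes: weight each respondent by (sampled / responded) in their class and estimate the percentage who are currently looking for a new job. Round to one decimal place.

48.7%

With weight = n_sampled/n_responded per class, the weighted class total is n_sampled:
  18–60: 220 × 32.2 = 7084
  61–69: 120 × 45.2 = 5424
  70–72: 280 × 46.3 = 12,964
  73+: 320 × 63.5 = 20,320
Adjusted estimate = 45,792 / 940 = 48.7149 → 48.7%.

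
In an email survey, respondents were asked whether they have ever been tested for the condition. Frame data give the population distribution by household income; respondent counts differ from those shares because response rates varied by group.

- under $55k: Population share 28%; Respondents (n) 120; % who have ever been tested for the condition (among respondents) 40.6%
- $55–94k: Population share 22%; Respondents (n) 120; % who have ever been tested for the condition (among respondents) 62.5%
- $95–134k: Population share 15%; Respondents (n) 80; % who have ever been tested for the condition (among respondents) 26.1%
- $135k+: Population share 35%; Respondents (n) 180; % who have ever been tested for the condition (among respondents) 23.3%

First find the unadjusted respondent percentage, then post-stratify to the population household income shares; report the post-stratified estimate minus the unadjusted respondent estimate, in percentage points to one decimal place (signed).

Unadjusted (pooled respondent) estimate weights by respondent counts:
  (120/500)×40.6 + (120/500)×62.5 + (80/500)×26.1 + (180/500)×23.3 = 37.308%
Post-stratifying to population shares instead:
  0.28×40.6 + 0.22×62.5 + 0.15×26.1 + 0.35×23.3 = 37.188%
Difference = 37.188 − 37.308 = -0.12 pp.

-0.1 percentage points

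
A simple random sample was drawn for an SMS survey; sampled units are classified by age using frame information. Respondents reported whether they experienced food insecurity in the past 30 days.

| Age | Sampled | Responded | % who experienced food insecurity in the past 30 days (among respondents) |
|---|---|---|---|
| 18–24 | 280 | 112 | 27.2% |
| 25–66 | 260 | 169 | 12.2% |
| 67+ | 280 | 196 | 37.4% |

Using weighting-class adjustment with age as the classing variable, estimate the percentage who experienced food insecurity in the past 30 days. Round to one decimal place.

Class response rates: 18–24 112/280 = 40%, 25–66 169/260 = 65%, 67+ 196/280 = 70%.
Each respondent's weight = sampled/responded in their class; summing within a class gives n_sampled, so:
  18–24: 280 × 27.2 = 7616
  25–66: 260 × 12.2 = 3172
  67+: 280 × 37.4 = 10,472
Adjusted estimate = 21,260 / 820 = 25.9268 → 25.9%.

25.9%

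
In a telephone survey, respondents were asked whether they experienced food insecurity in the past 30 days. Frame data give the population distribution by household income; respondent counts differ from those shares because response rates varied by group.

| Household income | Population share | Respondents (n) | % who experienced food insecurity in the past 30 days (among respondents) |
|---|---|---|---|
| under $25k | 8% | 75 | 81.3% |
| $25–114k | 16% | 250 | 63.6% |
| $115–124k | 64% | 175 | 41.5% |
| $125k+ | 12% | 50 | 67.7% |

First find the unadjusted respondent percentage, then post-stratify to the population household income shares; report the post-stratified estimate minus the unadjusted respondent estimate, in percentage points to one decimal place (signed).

-8.0 percentage points

Without adjustment, the pooled respondent share is:
  (75/550)×81.3 + (250/550)×63.6 + (175/550)×41.5 + (50/550)×67.7 = 59.3545%
Post-stratified estimate weights by population shares:
  0.08×81.3 + 0.16×63.6 + 0.64×41.5 + 0.12×67.7 = 51.364%
Difference = 51.364 − 59.3545 = -7.9905 pp.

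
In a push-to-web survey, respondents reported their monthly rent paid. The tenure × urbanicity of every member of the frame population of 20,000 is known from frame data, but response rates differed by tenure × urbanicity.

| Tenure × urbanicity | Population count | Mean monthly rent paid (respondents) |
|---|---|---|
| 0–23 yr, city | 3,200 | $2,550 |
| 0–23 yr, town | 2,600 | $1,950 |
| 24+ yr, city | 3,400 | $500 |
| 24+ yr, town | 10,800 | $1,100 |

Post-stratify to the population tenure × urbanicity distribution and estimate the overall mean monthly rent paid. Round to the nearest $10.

$1,340

Post-stratification weights by population share, not respondent share:
  0–23 yr, city: (3,200/20,000) × 2550 = 408
  0–23 yr, town: (2,600/20,000) × 1950 = 253.5
  24+ yr, city: (3,400/20,000) × 500 = 85
  24+ yr, town: (10,800/20,000) × 1100 = 594
Post-stratified estimate = 1340.5 → $1,340.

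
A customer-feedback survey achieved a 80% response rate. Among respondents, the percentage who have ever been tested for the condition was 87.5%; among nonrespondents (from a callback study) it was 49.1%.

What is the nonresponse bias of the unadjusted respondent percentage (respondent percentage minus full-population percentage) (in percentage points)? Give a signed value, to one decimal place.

+7.7 percentage points

Nonresponse fraction = 1 − 0.8 = 0.2.
Bias = (nonresponse fraction) × (respondent percentage − nonrespondent percentage)
     = 0.2 × (87.5 − 49.1) = 0.2 × 38.4 = 7.68.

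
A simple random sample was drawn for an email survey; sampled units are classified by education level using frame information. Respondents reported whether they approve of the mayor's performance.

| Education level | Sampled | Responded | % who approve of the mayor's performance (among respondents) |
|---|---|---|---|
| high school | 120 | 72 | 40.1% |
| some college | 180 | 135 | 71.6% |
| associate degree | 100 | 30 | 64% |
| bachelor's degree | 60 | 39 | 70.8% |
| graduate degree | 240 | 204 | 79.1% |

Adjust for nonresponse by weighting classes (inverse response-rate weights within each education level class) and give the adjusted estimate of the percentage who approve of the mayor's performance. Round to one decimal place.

Response rates by class: high school 72/120 = 60%, some college 135/180 = 75%, associate degree 30/100 = 30%, bachelor's degree 39/60 = 65%, graduate degree 204/240 = 85%.
With weight = n_sampled/n_responded per class, the weighted class total is n_sampled:
  high school: 120 × 40.1 = 4812
  some college: 180 × 71.6 = 12888
  associate degree: 100 × 64 = 6400
  bachelor's degree: 60 × 70.8 = 4248
  graduate degree: 240 × 79.1 = 18,984
Adjusted estimate = 47,332 / 700 = 67.6171 → 67.6%.

67.6%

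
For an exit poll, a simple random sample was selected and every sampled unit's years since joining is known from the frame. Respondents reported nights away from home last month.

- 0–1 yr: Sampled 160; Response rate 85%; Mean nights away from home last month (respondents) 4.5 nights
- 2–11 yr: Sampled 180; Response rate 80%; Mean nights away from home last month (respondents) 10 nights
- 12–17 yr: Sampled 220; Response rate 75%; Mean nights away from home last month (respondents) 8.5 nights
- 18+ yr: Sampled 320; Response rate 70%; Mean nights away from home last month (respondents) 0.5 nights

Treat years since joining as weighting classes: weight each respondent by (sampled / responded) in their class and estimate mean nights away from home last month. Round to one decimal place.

5.2

With weight = n_sampled/n_responded per class, the weighted class total is n_sampled:
  0–1 yr: 160 × 4.5 = 720
  2–11 yr: 180 × 10 = 1800
  12–17 yr: 220 × 8.5 = 1870
  18+ yr: 320 × 0.5 = 160
Adjusted estimate = 4550 / 880 = 5.17045 → 5.2.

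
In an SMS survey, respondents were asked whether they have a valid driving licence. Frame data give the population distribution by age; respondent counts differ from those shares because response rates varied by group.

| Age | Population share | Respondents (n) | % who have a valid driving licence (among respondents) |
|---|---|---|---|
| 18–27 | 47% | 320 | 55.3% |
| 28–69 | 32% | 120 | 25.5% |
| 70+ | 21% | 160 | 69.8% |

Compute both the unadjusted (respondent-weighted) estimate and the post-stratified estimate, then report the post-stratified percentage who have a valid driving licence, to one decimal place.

48.8%

Unadjusted (pooled respondent) estimate weights by respondent counts:
  (320/600)×55.3 + (120/600)×25.5 + (160/600)×69.8 = 53.2067%
Post-stratifying to population shares instead:
  0.47×55.3 + 0.32×25.5 + 0.21×69.8 = 48.809%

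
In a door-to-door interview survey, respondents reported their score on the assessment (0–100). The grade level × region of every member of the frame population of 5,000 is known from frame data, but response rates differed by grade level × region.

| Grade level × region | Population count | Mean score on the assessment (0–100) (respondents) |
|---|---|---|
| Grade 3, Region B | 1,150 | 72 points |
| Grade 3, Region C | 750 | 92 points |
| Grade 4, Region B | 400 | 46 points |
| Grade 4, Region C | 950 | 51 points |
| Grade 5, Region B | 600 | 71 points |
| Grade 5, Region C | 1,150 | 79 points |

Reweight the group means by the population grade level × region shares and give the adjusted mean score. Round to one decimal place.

70.4

Post-stratification weights by population share, not respondent share:
  Grade 3, Region B: (1,150/5,000) × 72 = 16.56
  Grade 3, Region C: (750/5,000) × 92 = 13.8
  Grade 4, Region B: (400/5,000) × 46 = 3.68
  Grade 4, Region C: (950/5,000) × 51 = 9.69
  Grade 5, Region B: (600/5,000) × 71 = 8.52
  Grade 5, Region C: (1,150/5,000) × 79 = 18.17
Post-stratified estimate = 70.42 → 70.4.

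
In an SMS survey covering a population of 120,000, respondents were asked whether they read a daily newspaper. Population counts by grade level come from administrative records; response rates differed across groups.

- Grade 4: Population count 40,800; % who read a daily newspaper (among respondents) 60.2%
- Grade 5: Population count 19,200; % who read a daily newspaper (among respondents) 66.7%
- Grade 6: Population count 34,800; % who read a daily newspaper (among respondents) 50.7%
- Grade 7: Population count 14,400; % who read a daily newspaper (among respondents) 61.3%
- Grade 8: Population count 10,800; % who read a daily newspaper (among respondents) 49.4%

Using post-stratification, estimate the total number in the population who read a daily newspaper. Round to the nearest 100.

Apply each group's respondent rate to its population count:
  Grade 4: 40,800 × 60.2% = 24561.6
  Grade 5: 19,200 × 66.7% = 12806.4
  Grade 6: 34,800 × 50.7% = 17643.6
  Grade 7: 14,400 × 61.3% = 8827.2
  Grade 8: 10,800 × 49.4% = 5335.2
Estimated total = 69,174 → 69,200.

69,200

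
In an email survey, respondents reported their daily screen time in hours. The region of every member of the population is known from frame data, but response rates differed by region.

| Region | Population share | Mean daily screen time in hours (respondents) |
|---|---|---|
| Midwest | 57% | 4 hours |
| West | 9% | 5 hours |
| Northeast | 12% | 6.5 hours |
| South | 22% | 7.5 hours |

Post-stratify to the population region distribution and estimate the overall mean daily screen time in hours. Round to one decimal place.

5.2

Weight each group's respondent value by its population share:
  Midwest: 0.57 × 4 = 2.28
  West: 0.09 × 5 = 0.45
  Northeast: 0.12 × 6.5 = 0.78
  South: 0.22 × 7.5 = 1.65
Post-stratified estimate = 5.16 → 5.2.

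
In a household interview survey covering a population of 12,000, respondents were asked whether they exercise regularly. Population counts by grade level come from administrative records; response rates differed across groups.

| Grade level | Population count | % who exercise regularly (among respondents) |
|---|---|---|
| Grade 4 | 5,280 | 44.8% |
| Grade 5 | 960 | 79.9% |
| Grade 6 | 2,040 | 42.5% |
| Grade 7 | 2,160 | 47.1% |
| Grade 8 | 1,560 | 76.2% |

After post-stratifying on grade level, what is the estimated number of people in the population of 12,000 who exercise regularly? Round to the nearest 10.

6,210

Apply each group's respondent rate to its population count:
  Grade 4: 5,280 × 44.8% = 2365.44
  Grade 5: 960 × 79.9% = 767.04
  Grade 6: 2,040 × 42.5% = 867
  Grade 7: 2,160 × 47.1% = 1017.36
  Grade 8: 1,560 × 76.2% = 1188.72
Estimated total = 6205.56 → 6,210.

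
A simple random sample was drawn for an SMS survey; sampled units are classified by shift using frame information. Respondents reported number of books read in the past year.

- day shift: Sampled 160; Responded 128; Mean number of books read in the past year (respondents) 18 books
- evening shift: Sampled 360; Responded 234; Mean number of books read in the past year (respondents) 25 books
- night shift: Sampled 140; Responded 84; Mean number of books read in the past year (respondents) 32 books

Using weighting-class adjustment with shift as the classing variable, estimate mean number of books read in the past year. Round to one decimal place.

Class response rates: day shift 128/160 = 80%, evening shift 234/360 = 65%, night shift 84/140 = 60%.
Weighting each respondent by the inverse class response rate inflates each class back to its sampled size, so the class weight is n_sampled:
  day shift: 160 × 18 = 2880
  evening shift: 360 × 25 = 9000
  night shift: 140 × 32 = 4480
Adjusted estimate = 16,360 / 660 = 24.7879 → 24.8.

24.8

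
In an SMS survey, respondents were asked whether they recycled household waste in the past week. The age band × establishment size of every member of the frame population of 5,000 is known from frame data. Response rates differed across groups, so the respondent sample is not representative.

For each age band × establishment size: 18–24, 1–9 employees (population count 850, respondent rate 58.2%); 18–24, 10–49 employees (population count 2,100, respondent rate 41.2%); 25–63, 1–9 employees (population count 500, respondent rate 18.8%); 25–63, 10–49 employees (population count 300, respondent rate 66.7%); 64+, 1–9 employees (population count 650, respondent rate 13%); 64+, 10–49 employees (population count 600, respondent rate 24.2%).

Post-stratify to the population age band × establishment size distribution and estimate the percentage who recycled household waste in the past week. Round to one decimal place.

Weight each group's respondent value by its population share:
  18–24, 1–9 employees: (850/5,000) × 58.2 = 9.894
  18–24, 10–49 employees: (2,100/5,000) × 41.2 = 17.304
  25–63, 1–9 employees: (500/5,000) × 18.8 = 1.88
  25–63, 10–49 employees: (300/5,000) × 66.7 = 4.002
  64+, 1–9 employees: (650/5,000) × 13 = 1.69
  64+, 10–49 employees: (600/5,000) × 24.2 = 2.904
Post-stratified estimate = 37.674 → 37.7%.

37.7%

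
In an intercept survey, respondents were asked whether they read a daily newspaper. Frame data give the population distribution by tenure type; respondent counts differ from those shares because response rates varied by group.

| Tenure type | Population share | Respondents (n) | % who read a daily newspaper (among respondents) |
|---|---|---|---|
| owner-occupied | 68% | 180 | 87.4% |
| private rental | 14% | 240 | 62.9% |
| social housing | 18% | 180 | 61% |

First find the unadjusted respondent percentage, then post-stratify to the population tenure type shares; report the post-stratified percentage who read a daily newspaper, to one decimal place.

79.2%

Unadjusted (pooled respondent) estimate weights by respondent counts:
  (180/600)×87.4 + (240/600)×62.9 + (180/600)×61 = 69.68%
Post-stratifying to population shares instead:
  0.68×87.4 + 0.14×62.9 + 0.18×61 = 79.218%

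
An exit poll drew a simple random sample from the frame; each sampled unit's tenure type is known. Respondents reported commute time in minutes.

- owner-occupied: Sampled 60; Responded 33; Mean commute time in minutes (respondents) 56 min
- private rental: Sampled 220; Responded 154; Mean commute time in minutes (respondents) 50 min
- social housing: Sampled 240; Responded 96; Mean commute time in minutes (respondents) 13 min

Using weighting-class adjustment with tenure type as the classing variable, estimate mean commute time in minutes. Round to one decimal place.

33.6

Response rates by class: owner-occupied 33/60 = 55%, private rental 154/220 = 70%, social housing 96/240 = 40%.
Weighting each respondent by the inverse class response rate inflates each class back to its sampled size, so the class weight is n_sampled:
  owner-occupied: 60 × 56 = 3360
  private rental: 220 × 50 = 11,000
  social housing: 240 × 13 = 3120
Adjusted estimate = 17,480 / 520 = 33.6154 → 33.6.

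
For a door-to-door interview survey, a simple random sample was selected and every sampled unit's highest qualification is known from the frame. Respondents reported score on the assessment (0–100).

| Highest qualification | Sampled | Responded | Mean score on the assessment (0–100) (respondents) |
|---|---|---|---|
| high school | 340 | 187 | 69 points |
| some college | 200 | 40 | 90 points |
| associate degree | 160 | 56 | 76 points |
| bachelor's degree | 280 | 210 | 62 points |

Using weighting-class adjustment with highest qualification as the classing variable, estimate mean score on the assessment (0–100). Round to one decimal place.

72.4

Class response rates: high school 187/340 = 55%, some college 40/200 = 20%, associate degree 56/160 = 35%, bachelor's degree 210/280 = 75%.
Weighting each respondent by the inverse class response rate inflates each class back to its sampled size, so the class weight is n_sampled:
  high school: 340 × 69 = 23,460
  some college: 200 × 90 = 18,000
  associate degree: 160 × 76 = 12,160
  bachelor's degree: 280 × 62 = 17,360
Adjusted estimate = 70,980 / 980 = 72.4286 → 72.4.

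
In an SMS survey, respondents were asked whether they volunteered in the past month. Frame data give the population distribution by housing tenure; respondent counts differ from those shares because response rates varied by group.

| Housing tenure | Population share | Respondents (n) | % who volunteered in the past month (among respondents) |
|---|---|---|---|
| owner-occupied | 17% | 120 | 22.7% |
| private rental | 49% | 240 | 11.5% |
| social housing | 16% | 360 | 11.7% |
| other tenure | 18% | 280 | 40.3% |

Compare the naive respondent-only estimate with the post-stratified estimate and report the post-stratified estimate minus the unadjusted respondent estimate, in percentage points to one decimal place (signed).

-2.4 percentage points

Naive respondent-only estimate (weights = respondent counts):
  (120/1000)×22.7 + (240/1000)×11.5 + (360/1000)×11.7 + (280/1000)×40.3 = 20.98%
Post-stratified estimate weights by population shares:
  0.17×22.7 + 0.49×11.5 + 0.16×11.7 + 0.18×40.3 = 18.62%
Difference = 18.62 − 20.98 = -2.36 pp.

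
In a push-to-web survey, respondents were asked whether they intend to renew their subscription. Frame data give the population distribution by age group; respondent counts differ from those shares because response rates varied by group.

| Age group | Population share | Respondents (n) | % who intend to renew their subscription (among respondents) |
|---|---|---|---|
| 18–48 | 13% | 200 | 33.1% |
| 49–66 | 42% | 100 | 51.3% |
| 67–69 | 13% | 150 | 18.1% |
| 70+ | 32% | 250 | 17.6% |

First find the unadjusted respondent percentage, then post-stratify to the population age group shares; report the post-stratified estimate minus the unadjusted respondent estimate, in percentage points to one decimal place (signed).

Unadjusted (pooled respondent) estimate weights by respondent counts:
  (200/700)×33.1 + (100/700)×51.3 + (150/700)×18.1 + (250/700)×17.6 = 26.95%
Reweighting by population age group shares:
  0.13×33.1 + 0.42×51.3 + 0.13×18.1 + 0.32×17.6 = 33.834%
Difference = 33.834 − 26.95 = 6.884 pp.

+6.9 percentage points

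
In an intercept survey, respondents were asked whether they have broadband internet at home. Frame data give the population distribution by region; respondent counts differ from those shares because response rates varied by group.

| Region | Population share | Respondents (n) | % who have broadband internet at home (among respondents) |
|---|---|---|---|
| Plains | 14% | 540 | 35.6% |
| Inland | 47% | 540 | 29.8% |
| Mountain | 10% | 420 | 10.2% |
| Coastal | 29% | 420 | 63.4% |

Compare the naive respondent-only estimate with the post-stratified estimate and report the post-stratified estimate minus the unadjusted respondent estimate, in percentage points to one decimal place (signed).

+3.9 percentage points

Naive respondent-only estimate (weights = respondent counts):
  (540/1920)×35.6 + (540/1920)×29.8 + (420/1920)×10.2 + (420/1920)×63.4 = 34.4937%
Reweighting by population region shares:
  0.14×35.6 + 0.47×29.8 + 0.1×10.2 + 0.29×63.4 = 38.396%
Difference = 38.396 − 34.4937 = 3.9023 pp.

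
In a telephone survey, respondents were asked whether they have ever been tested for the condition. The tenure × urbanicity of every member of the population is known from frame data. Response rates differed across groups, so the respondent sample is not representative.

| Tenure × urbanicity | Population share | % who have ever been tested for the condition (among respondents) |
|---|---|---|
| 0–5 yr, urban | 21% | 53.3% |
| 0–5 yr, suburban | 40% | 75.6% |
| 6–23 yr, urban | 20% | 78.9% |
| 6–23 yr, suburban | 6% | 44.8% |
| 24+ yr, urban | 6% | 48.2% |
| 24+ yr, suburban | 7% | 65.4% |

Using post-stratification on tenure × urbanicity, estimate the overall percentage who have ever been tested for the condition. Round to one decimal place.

Weight each group's respondent value by its population share:
  0–5 yr, urban: 0.21 × 53.3 = 11.193
  0–5 yr, suburban: 0.4 × 75.6 = 30.24
  6–23 yr, urban: 0.2 × 78.9 = 15.78
  6–23 yr, suburban: 0.06 × 44.8 = 2.688
  24+ yr, urban: 0.06 × 48.2 = 2.892
  24+ yr, suburban: 0.07 × 65.4 = 4.578
Post-stratified estimate = 67.371 → 67.4%.

67.4%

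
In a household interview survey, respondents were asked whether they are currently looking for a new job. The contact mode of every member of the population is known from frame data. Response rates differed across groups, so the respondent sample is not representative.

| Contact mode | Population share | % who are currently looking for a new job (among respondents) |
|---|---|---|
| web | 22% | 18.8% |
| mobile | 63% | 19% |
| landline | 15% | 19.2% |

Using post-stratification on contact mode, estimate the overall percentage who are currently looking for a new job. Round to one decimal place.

Weight each group's respondent value by its population share:
  web: 0.22 × 18.8 = 4.136
  mobile: 0.63 × 19 = 11.97
  landline: 0.15 × 19.2 = 2.88
Post-stratified estimate = 18.986 → 19.0%.

19.0%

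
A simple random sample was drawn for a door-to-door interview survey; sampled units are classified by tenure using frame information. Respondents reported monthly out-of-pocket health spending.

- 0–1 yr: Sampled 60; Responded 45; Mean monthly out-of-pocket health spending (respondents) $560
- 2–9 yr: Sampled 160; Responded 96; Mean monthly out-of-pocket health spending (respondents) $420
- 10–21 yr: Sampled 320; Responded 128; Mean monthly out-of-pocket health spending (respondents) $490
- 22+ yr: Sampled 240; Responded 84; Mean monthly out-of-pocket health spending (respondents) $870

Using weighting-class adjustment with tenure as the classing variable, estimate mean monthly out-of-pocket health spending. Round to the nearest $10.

$600

Class response rates: 0–1 yr 45/60 = 75%, 2–9 yr 96/160 = 60%, 10–21 yr 128/320 = 40%, 22+ yr 84/240 = 35%.
Each respondent's weight = sampled/responded in their class; summing within a class gives n_sampled, so:
  0–1 yr: 60 × 560 = 33,600
  2–9 yr: 160 × 420 = 67,200
  10–21 yr: 320 × 490 = 156,800
  22+ yr: 240 × 870 = 208,800
Adjusted estimate = 466,400 / 780 = 597.949 → $600.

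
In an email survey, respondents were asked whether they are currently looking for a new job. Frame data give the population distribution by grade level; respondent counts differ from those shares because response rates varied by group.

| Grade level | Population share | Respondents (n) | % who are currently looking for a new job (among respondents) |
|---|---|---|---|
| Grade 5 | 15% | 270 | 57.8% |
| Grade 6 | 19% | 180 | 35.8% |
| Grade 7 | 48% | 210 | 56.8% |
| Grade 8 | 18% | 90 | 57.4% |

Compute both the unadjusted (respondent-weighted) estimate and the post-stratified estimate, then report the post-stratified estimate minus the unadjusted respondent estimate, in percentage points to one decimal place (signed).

Naive respondent-only estimate (weights = respondent counts):
  (270/750)×57.8 + (180/750)×35.8 + (210/750)×56.8 + (90/750)×57.4 = 52.192%
Post-stratifying to population shares instead:
  0.15×57.8 + 0.19×35.8 + 0.48×56.8 + 0.18×57.4 = 53.068%
Difference = 53.068 − 52.192 = 0.876 pp.

+0.9 percentage points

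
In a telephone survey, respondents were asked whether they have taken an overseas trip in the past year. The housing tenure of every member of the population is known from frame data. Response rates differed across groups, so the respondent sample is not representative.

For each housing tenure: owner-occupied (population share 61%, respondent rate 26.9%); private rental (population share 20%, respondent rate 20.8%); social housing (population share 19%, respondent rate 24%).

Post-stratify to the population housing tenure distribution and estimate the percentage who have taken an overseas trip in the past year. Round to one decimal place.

25.1%

Reweight to the known housing tenure distribution:
  owner-occupied: 0.61 × 26.9 = 16.409
  private rental: 0.2 × 20.8 = 4.16
  social housing: 0.19 × 24 = 4.56
Post-stratified estimate = 25.129 → 25.1%.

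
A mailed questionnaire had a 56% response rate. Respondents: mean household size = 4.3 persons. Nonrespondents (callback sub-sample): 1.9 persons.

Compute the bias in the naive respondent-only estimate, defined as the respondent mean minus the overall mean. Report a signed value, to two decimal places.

+1.06

Nonresponse fraction = 1 − 0.56 = 0.44.
Bias = (nonresponse fraction) × (respondent mean − nonrespondent mean)
     = 0.44 × (4.3 − 1.9) = 0.44 × 2.4 = 1.056.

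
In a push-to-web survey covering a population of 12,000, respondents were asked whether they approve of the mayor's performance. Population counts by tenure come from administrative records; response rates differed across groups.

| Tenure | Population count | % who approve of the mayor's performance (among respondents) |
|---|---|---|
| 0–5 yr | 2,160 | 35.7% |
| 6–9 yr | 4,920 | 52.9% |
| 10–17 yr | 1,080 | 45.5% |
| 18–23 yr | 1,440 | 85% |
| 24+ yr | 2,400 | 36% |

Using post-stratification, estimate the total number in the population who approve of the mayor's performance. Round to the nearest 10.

5,950

Estimated count per cell = population count × respondent percentage:
  0–5 yr: 2,160 × 35.7% = 771.12
  6–9 yr: 4,920 × 52.9% = 2602.68
  10–17 yr: 1,080 × 45.5% = 491.4
  18–23 yr: 1,440 × 85% = 1224
  24+ yr: 2,400 × 36% = 864
Estimated total = 5953.2 → 5,950.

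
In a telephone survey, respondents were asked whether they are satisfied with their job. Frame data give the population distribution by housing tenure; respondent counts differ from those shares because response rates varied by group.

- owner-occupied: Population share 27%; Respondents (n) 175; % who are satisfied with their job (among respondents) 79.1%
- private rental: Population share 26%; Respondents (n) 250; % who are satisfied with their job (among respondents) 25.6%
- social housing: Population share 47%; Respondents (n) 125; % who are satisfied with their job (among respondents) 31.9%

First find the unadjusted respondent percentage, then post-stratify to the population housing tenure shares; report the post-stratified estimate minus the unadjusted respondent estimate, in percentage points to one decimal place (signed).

-1.0 percentage points

Without adjustment, the pooled respondent share is:
  (175/550)×79.1 + (250/550)×25.6 + (125/550)×31.9 = 44.0545%
Reweighting by population housing tenure shares:
  0.27×79.1 + 0.26×25.6 + 0.47×31.9 = 43.006%
Difference = 43.006 − 44.0545 = -1.0485 pp.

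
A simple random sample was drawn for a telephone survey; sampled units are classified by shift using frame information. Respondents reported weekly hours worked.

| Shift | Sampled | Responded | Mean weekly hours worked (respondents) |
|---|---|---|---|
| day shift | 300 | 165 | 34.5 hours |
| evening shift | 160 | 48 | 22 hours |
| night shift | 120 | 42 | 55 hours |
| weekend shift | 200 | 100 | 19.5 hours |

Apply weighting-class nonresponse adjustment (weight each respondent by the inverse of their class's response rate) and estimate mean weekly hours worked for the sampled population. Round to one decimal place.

Response rates by class: day shift 165/300 = 55%, evening shift 48/160 = 30%, night shift 42/120 = 35%, weekend shift 100/200 = 50%.
Each respondent's weight = sampled/responded in their class; summing within a class gives n_sampled, so:
  day shift: 300 × 34.5 = 10,350
  evening shift: 160 × 22 = 3520
  night shift: 120 × 55 = 6600
  weekend shift: 200 × 19.5 = 3900
Adjusted estimate = 24,370 / 780 = 31.2436 → 31.2.

31.2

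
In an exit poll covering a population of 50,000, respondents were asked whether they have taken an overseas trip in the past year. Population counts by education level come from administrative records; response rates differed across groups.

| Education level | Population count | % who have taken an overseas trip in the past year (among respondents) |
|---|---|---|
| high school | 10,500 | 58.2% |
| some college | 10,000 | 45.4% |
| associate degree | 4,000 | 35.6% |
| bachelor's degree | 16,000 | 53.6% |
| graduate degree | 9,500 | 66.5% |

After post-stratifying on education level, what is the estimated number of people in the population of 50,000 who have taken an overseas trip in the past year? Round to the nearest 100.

27,000

Apply each group's respondent rate to its population count:
  high school: 10,500 × 58.2% = 6111
  some college: 10,000 × 45.4% = 4540
  associate degree: 4,000 × 35.6% = 1424
  bachelor's degree: 16,000 × 53.6% = 8576
  graduate degree: 9,500 × 66.5% = 6317.5
Estimated total = 26968.5 → 27,000.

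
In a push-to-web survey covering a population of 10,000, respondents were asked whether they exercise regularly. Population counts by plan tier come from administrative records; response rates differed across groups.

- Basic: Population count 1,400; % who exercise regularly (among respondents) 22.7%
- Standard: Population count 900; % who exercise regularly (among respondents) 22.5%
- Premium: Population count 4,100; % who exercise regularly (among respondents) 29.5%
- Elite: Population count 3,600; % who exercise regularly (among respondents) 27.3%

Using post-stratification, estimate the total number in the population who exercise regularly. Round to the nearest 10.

Estimated count per cell = population count × respondent percentage:
  Basic: 1,400 × 22.7% = 317.8
  Standard: 900 × 22.5% = 202.5
  Premium: 4,100 × 29.5% = 1209.5
  Elite: 3,600 × 27.3% = 982.8
Estimated total = 2712.6 → 2,710.

2,710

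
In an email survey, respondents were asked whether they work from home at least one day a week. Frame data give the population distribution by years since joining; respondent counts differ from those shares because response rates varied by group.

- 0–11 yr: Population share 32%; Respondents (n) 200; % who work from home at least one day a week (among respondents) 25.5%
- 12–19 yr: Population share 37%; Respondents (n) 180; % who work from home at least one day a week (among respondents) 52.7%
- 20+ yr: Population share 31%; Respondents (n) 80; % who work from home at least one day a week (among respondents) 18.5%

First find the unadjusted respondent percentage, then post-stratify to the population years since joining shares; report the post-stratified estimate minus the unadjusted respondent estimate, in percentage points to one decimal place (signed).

-1.5 percentage points

Unadjusted (pooled respondent) estimate weights by respondent counts:
  (200/460)×25.5 + (180/460)×52.7 + (80/460)×18.5 = 34.9261%
Post-stratified estimate weights by population shares:
  0.32×25.5 + 0.37×52.7 + 0.31×18.5 = 33.394%
Difference = 33.394 − 34.9261 = -1.5321 pp.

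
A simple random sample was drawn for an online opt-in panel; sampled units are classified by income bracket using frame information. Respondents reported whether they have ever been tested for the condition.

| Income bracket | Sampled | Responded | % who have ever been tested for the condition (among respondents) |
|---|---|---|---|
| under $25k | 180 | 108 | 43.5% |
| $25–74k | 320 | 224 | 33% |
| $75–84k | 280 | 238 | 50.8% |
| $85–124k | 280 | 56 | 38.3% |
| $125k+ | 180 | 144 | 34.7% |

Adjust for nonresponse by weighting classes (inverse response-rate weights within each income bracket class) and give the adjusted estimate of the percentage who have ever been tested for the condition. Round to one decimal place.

40.0%

Response rates by class: under $25k 108/180 = 60%, $25–74k 224/320 = 70%, $75–84k 238/280 = 85%, $85–124k 56/280 = 20%, $125k+ 144/180 = 80%.
Inverse-response-rate weighting restores each class to its sampled count, so class totals weight by n_sampled:
  under $25k: 180 × 43.5 = 7830
  $25–74k: 320 × 33 = 10,560
  $75–84k: 280 × 50.8 = 14,224
  $85–124k: 280 × 38.3 = 10,724
  $125k+: 180 × 34.7 = 6246
Adjusted estimate = 49,584 / 1,240 = 39.9871 → 40.0%.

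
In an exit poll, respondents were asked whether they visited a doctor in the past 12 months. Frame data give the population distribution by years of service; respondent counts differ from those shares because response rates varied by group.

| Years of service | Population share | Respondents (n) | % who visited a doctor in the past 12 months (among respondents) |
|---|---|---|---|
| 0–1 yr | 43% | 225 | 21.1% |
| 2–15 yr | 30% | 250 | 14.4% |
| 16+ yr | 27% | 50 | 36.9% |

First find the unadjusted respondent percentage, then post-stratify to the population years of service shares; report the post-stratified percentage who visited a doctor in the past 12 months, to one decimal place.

23.4%

Without adjustment, the pooled respondent share is:
  (225/525)×21.1 + (250/525)×14.4 + (50/525)×36.9 = 19.4143%
Reweighting by population years of service shares:
  0.43×21.1 + 0.3×14.4 + 0.27×36.9 = 23.356%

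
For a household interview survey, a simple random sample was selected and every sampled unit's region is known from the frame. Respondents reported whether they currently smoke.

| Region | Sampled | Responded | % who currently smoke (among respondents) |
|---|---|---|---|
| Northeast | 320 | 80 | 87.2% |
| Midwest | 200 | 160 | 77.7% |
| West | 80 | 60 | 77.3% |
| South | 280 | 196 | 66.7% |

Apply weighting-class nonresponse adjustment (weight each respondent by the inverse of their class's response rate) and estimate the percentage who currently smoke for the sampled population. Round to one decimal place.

Response rates by class: Northeast 80/320 = 25%, Midwest 160/200 = 80%, West 60/80 = 75%, South 196/280 = 70%.
Each respondent's weight = sampled/responded in their class; summing within a class gives n_sampled, so:
  Northeast: 320 × 87.2 = 27,904
  Midwest: 200 × 77.7 = 15,540
  West: 80 × 77.3 = 6184
  South: 280 × 66.7 = 18,676
Adjusted estimate = 68,304 / 880 = 77.6182 → 77.6%.

77.6%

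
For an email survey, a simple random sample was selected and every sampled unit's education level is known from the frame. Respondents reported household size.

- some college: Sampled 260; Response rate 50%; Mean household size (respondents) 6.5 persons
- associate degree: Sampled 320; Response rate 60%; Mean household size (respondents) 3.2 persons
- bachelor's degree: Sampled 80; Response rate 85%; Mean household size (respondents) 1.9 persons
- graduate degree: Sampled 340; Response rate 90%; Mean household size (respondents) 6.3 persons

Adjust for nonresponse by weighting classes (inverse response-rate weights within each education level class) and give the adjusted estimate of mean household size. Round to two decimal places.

5.01

Each respondent's weight = sampled/responded in their class; summing within a class gives n_sampled, so:
  some college: 260 × 6.5 = 1690
  associate degree: 320 × 3.2 = 1024
  bachelor's degree: 80 × 1.9 = 152
  graduate degree: 340 × 6.3 = 2142
Adjusted estimate = 5008 / 1,000 = 5.008 → 5.01.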